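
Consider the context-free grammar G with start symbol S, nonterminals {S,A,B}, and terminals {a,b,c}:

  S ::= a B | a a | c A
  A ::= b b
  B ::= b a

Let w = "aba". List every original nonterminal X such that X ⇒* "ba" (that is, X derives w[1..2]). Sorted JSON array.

CNF form of G:
  S -> T1 B | T1 T1 | T2 A
  A -> T0 T0
  B -> T0 T1
  T0 -> b
  T1 -> a
  T2 -> c

CYK table (by increasing span), restricted to cells inside w[1..2]:
  [1..1]={T0}  "b"  orig:{}
  [2..2]={T1}  "a"  orig:{}
  [1..2]={B}  "ba"

Original NTs in T[1,2] deriving "ba": ["B"]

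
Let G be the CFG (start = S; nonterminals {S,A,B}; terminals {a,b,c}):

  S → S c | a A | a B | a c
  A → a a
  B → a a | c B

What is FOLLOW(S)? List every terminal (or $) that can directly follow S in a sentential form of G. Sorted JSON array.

Compute FIRST by fixpoint:
round 1:
  A via A→a a: +{a}
  B via B→a a: +{a}
  B via B→c B: +{c}
  S via S→a A: +{a}
  FIRST[S]={a}  FIRST[A]={a}  FIRST[B]={a,c}
round 2: done
  FIRST[S]={a}  FIRST[A]={a}  FIRST[B]={a,c}

FOLLOW iteration:
initialize: $ ∈ FOLLOW(S)
pass 1:
  S→S c: FOLLOW(S) ⊇ FIRST(c) = {c}; new: +{c}
  S→a A: FOLLOW(A) ⊇ FOLLOW(S) ⊇ {$,c}; new: +{$,c}
  S→a B: FOLLOW(B) ⊇ FOLLOW(S) ⊇ {$,c}; new: +{$,c}
  S: {$,c}  A: {$,c}  B: {$,c}
pass 2: (no change)
  S: {$,c}  A: {$,c}  B: {$,c}

FOLLOW(S) = ["$", "c"]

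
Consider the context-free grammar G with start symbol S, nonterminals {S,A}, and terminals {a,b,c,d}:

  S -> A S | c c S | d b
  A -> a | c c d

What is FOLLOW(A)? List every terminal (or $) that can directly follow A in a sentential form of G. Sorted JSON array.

FIRST sets, iterate to fixpoint:
iter 1:
  A via A→a: +{a}
  A via A→c c d: +{c}
  S via S→A S: +{a,c}
  S via S→d b: +{d}
  S: {a,c,d}  A: {a,c}
iter 2: done
  S: {a,c,d}  A: {a,c}

FOLLOW iteration:
FOLLOW(S) := {$}
round 1:
  S→A S: FOLLOW(A) ⊇ FIRST(S) = {a,c,d}; new: +{a,c,d}
  FOLLOW[S]={$}  FOLLOW[A]={a,c,d}
round 2: done
  FOLLOW[S]={$}  FOLLOW[A]={a,c,d}

FOLLOW(A) = ["a", "c", "d"]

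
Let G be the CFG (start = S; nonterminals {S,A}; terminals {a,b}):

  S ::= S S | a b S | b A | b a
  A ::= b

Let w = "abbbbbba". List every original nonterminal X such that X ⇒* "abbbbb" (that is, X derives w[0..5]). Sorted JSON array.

Convert to CNF:
  S -> S S | T0 X2 | T1 A | T1 T0
  A -> b
  T0 -> a
  T1 -> b
  X2 -> T1 S

CYK fill, restricted to cells inside w[0..5]:
  cell(0,0) a: {T0}  orig:{}
  cell(1,1) b: {A,T1}  orig:{A}
  cell(2,2) b: {A,T1}  orig:{A}
  cell(3,3) b: {A,T1}  orig:{A}
  cell(4,4) b: {A,T1}  orig:{A}
  cell(5,5) b: {A,T1}  orig:{A}
  cell(0,1) ab: ∅
  cell(1,2) bb: {S}
  cell(2,3) bb: {S}
  cell(3,4) bb: {S}
  cell(4,5) bb: {S}
  cell(0,2) abb: ∅
  cell(1,3) bbb: {X2}  orig:{}
  cell(2,4) bbb: {X2}  orig:{}
  cell(3,5) bbb: {X2}  orig:{}
  cell(0,3) abbb: {S}
  cell(1,4) bbbb: {S}
  cell(2,5) bbbb: {S}
  cell(0,4) abbbb: ∅
  cell(1,5) bbbbb: {X2}  orig:{}
  cell(0,5) abbbbb: {S}

Original NTs in T[0,5] deriving "abbbbb": ["S"]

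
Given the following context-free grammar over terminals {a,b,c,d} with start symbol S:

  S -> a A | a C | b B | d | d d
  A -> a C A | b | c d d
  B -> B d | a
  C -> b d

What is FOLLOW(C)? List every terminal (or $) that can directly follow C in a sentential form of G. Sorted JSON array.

Compute FIRST by fixpoint:
round 1:
  A via A→a C A: +{a}
  A via A→b: +{b}
  A via A→c d d: +{c}
  B via B→a: +{a}
  C via C→b d: +{b}
  S via S→a A: +{a}
  S via S→b B: +{b}
  S via S→d: +{d}
  FIRST[S]={a,b,d}  FIRST[A]={a,b,c}  FIRST[B]={a}  FIRST[C]={b}
round 2: (no change)
  FIRST[S]={a,b,d}  FIRST[A]={a,b,c}  FIRST[B]={a}  FIRST[C]={b}

FOLLOW sets:
initialize: $ ∈ FOLLOW(S)
[1]
  A→a C A: FOLLOW(C) ⊇ FIRST(A) = {a,b,c}; new: +{a,b,c}
  B→B d: FOLLOW(B) ⊇ FIRST(d) = {d}; new: +{d}
  S→a A: FOLLOW(A) ⊇ FOLLOW(S) ⊇ {$}; new: +{$}
  S→a C: FOLLOW(C) ⊇ FOLLOW(S) ⊇ {$}; new: +{$}
  S→b B: FOLLOW(B) ⊇ FOLLOW(S) ⊇ {$}; new: +{$}
  FOLLOW[S]={$}  FOLLOW[A]={$}  FOLLOW[B]={$,d}  FOLLOW[C]={$,a,b,c}
[2] (stable)
  FOLLOW[S]={$}  FOLLOW[A]={$}  FOLLOW[B]={$,d}  FOLLOW[C]={$,a,b,c}

FOLLOW(C) = ["$", "a", "b", "c"]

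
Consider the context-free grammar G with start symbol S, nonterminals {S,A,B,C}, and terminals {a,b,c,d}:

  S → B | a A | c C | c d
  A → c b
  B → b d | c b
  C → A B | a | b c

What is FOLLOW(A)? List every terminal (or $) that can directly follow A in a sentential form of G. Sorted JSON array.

FIRST iteration:
[1]
  A via A→c b: +{c}
  B via B→b d: +{b}
  B via B→c b: +{c}
  C via C→A B: +{c}
  C via C→a: +{a}
  C via C→b c: +{b}
  S via S→B: +{b,c}
  S via S→a A: +{a}
  S: {a,b,c}  A: {c}  B: {b,c}  C: {a,b,c}
[2] (no change)
  S: {a,b,c}  A: {c}  B: {b,c}  C: {a,b,c}

FOLLOW iteration:
initialize: $ ∈ FOLLOW(S)
iter 1:
  C→A B: FOLLOW(A) ⊇ FIRST(B) = {b,c}; new: +{b,c}
  S→B: FOLLOW(B) ⊇ FOLLOW(S) ⊇ {$}; new: +{$}
  S→a A: FOLLOW(A) ⊇ FOLLOW(S) ⊇ {$}; new: +{$}
  S→c C: FOLLOW(C) ⊇ FOLLOW(S) ⊇ {$}; new: +{$}
  FOLLOW[S]={$}  FOLLOW[A]={$,b,c}  FOLLOW[B]={$}  FOLLOW[C]={$}
iter 2: (stable)
  FOLLOW[S]={$}  FOLLOW[A]={$,b,c}  FOLLOW[B]={$}  FOLLOW[C]={$}

FOLLOW(A) = ["$", "b", "c"]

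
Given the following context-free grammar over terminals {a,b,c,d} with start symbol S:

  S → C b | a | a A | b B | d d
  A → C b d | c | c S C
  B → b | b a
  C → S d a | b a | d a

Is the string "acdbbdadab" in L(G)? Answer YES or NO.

CNF form of G:
  S -> C T0 | T0 B | T1 T1 | T3 A | a
  A -> C X4 | T2 X5 | c
  B -> T0 T3 | b
  C -> S X6 | T0 T3 | T1 T3
  T0 -> b
  T1 -> d
  T2 -> c
  T3 -> a
  X4 -> T0 T1
  X5 -> S C
  X6 -> T1 T3

CYK fill:
  cell(0,0) a: {S,T3}  orig:{S}
  cell(1,1) c: {A,T2}  orig:{A}
  cell(2,2) d: {T1}  orig:{}
  cell(3,3) b: {B,T0}  orig:{B}
  cell(4,4) b: {B,T0}  orig:{B}
  cell(5,5) d: {T1}  orig:{}
  cell(6,6) a: {S,T3}  orig:{S}
  cell(7,7) d: {T1}  orig:{}
  cell(8,8) a: {S,T3}  orig:{S}
  cell(9,9) b: {B,T0}  orig:{B}
  cell(0,1) ac: {S}
  cell(1,2) cd: ∅
  cell(2,3) db: ∅
  cell(3,4) bb: {S}
  cell(4,5) bd: {X4}  orig:{}
  cell(5,6) da: {C,X6}  orig:{C}
  cell(6,7) ad: ∅
  cell(7,8) da: {C,X6}  orig:{C}
  cell(8,9) ab: ∅
  cell(0,2) acd: ∅
  cell(1,3) cdb: ∅
  cell(2,4) dbb: ∅
  cell(3,5) bbd: ∅
  cell(4,6) bda: ∅
  cell(5,7) dad: ∅
  cell(6,8) ada: {C,X5}  orig:{C}
  cell(7,9) dab: {S}
  cell(0,3) acdb: ∅
  cell(1,4) cdbb: ∅
  cell(2,5) dbbd: ∅
  cell(3,6) bbda: {C,X5}  orig:{C}
  cell(4,7) bdad: ∅
  cell(5,8) dada: ∅
  cell(6,9) adab: {S}
  cell(0,4) acdbb: ∅
  cell(1,5) cdbbd: ∅
  cell(2,6) dbbda: ∅
  cell(3,7) bbdad: ∅
  cell(4,8) bdada: ∅
  cell(5,9) dadab: ∅
  cell(0,5) acdbbd: ∅
  cell(1,6) cdbbda: ∅
  cell(2,7) dbbdad: ∅
  cell(3,8) bbdada: ∅
  cell(4,9) bdadab: ∅
  cell(0,6) acdbbda: ∅
  cell(1,7) cdbbdad: ∅
  cell(2,8) dbbdada: ∅
  cell(3,9) bbdadab: ∅
  cell(0,7) acdbbdad: ∅
  cell(1,8) cdbbdada: ∅
  cell(2,9) dbbdadab: ∅
  cell(0,8) acdbbdada: ∅
  cell(1,9) cdbbdadab: ∅
  cell(0,9) acdbbdadab: ∅

S ∉ T[0,9] ⇒ NO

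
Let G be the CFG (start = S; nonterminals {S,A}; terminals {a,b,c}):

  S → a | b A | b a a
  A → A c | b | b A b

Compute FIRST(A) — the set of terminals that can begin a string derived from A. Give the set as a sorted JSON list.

FIRST iteration:
round 1:
  A via A→b: +{b}
  S via S→a: +{a}
  S via S→b A: +{b}
  FIRST[S]={a,b}  FIRST[A]={b}
round 2: (stable)
  FIRST[S]={a,b}  FIRST[A]={b}

FIRST(A) = ["b"]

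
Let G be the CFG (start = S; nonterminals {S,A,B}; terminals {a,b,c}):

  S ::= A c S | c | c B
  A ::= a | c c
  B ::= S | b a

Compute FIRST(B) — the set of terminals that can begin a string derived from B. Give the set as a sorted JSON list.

Compute FIRST by fixpoint:
iter 1:
  A via A→a: +{a}
  A via A→c c: +{c}
  B via B→b a: +{b}
  S via S→A c S: +{a,c}
  S: {a,c}  A: {a,c}  B: {b}
iter 2:
  B via B→S: +{a,c}
  S: {a,c}  A: {a,c}  B: {a,b,c}
iter 3: — fixpoint
  S: {a,c}  A: {a,c}  B: {a,b,c}

FIRST(B) = ["a", "b", "c"]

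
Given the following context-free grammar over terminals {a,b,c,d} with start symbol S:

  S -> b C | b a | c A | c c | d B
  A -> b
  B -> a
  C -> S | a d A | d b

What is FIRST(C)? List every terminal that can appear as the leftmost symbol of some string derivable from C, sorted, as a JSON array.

Compute FIRST by fixpoint:
[1]
  A via A→b: +{b}
  B via B→a: +{a}
  C via C→a d A: +{a}
  C via C→d b: +{d}
  S via S→b C: +{b}
  S via S→c A: +{c}
  S via S→d B: +{d}
  S: {b,c,d}  A: {b}  B: {a}  C: {a,d}
[2]
  C via C→S: +{b,c}
  S: {b,c,d}  A: {b}  B: {a}  C: {a,b,c,d}
[3] — fixpoint
  S: {b,c,d}  A: {b}  B: {a}  C: {a,b,c,d}

FIRST(C) = ["a", "b", "c", "d"]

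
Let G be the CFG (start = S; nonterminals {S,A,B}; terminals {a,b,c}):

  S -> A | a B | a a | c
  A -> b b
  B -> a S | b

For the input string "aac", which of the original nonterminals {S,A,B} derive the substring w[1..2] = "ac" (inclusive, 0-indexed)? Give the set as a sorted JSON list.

CNF form of G:
  S -> T0 T0 | T1 B | T1 T1 | c
  A -> T0 T0
  B -> T1 S | b
  T0 -> b
  T1 -> a

CYK fill, restricted to cells inside w[1..2]:
  T[1,1] 'a' = {T1}  orig:{}
  T[2,2] 'c' = {S}
  T[1,2] 'ac' = {B}

Original NTs in T[1,2] deriving "ac": ["B"]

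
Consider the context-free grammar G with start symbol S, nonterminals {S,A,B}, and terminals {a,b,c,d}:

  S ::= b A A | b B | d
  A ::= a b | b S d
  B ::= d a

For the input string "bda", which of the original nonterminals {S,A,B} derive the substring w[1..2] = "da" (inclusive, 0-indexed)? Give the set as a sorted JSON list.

CNF form of G:
  S -> T1 B | T1 X4 | d
  A -> T0 T1 | T1 X3
  B -> T2 T0
  T0 -> a
  T1 -> b
  T2 -> d
  X3 -> S T2
  X4 -> A A

CYK table (by increasing span) — only the sub-triangle for w[1..2]:
  T[1,1] 'd' = {S,T2}  orig:{S}
  T[2,2] 'a' = {T0}  orig:{}
  T[1,2] 'da' = {B}

Original NTs in T[1,2] deriving "da": ["B"]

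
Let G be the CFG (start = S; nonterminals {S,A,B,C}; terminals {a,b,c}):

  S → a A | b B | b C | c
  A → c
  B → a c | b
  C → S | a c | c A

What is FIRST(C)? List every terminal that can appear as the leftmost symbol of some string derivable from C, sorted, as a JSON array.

FIRST iteration:
round 1:
  A via A→c: +{c}
  B via B→a c: +{a}
  B via B→b: +{b}
  C via C→a c: +{a}
  C via C→c A: +{c}
  S via S→a A: +{a}
  S via S→b B: +{b}
  S via S→c: +{c}
  FIRST[S]={a,b,c}  FIRST[A]={c}  FIRST[B]={a,b}  FIRST[C]={a,c}
round 2:
  C via C→S: +{b}
  FIRST[S]={a,b,c}  FIRST[A]={c}  FIRST[B]={a,b}  FIRST[C]={a,b,c}
round 3: (stable)
  FIRST[S]={a,b,c}  FIRST[A]={c}  FIRST[B]={a,b}  FIRST[C]={a,b,c}

FIRST(C) = ["a", "b", "c"]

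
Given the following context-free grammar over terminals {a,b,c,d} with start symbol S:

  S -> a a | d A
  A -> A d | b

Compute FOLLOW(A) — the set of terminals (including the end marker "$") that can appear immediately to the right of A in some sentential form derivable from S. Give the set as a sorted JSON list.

Compute FIRST by fixpoint:
round 1:
  A via A→b: +{b}
  S via S→a a: +{a}
  S via S→d A: +{d}
  S: {a,d}  A: {b}
round 2: (stable)
  S: {a,d}  A: {b}

FOLLOW iteration:
FOLLOW(S) := {$}
[1]
  A→A d: FOLLOW(A) ⊇ FIRST(d) = {d}; new: +{d}
  S→d A: FOLLOW(A) ⊇ FOLLOW(S) ⊇ {$}; new: +{$}
  FOLLOW(S)={$}  FOLLOW(A)={$,d}
[2] — fixpoint
  FOLLOW(S)={$}  FOLLOW(A)={$,d}

FOLLOW(A) = ["$", "d"]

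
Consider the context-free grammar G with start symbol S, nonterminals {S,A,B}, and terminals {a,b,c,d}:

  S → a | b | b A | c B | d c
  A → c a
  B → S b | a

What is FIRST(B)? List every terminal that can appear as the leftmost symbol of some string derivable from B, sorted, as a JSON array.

FIRST iteration:
round 1:
  A via A→c a: +{c}
  B via B→a: +{a}
  S via S→a: +{a}
  S via S→b: +{b}
  S via S→c B: +{c}
  S via S→d c: +{d}
  FIRST[S]={a,b,c,d}  FIRST[A]={c}  FIRST[B]={a}
round 2:
  B via B→S b: +{b,c,d}
  FIRST[S]={a,b,c,d}  FIRST[A]={c}  FIRST[B]={a,b,c,d}
round 3: — fixpoint
  FIRST[S]={a,b,c,d}  FIRST[A]={c}  FIRST[B]={a,b,c,d}

FIRST(B) = ["a", "b", "c", "d"]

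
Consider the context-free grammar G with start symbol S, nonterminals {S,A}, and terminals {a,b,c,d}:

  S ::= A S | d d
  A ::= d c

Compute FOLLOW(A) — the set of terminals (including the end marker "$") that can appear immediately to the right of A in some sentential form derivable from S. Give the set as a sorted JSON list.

Compute FIRST by fixpoint:
[1]
  A via A→d c: +{d}
  S via S→A S: +{d}
  S: {d}  A: {d}
[2] done
  S: {d}  A: {d}

FOLLOW sets:
seed FOLLOW(S) with $
iter 1:
  S→A S: FOLLOW(A) ⊇ FIRST(S) = {d}; new: +{d}
  FOLLOW[S]={$}  FOLLOW[A]={d}
iter 2: done
  FOLLOW[S]={$}  FOLLOW[A]={d}

FOLLOW(A) = ["d"]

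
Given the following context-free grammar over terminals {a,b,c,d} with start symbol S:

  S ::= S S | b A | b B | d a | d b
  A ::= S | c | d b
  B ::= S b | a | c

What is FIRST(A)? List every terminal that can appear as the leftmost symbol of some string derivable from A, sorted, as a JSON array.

Compute FIRST by fixpoint:
pass 1:
  A via A→c: +{c}
  A via A→d b: +{d}
  B via B→a: +{a}
  B via B→c: +{c}
  S via S→b A: +{b}
  S via S→d a: +{d}
  S: {b,d}  A: {c,d}  B: {a,c}
pass 2:
  A via A→S: +{b}
  B via B→S b: +{b,d}
  S: {b,d}  A: {b,c,d}  B: {a,b,c,d}
pass 3: (no change)
  S: {b,d}  A: {b,c,d}  B: {a,b,c,d}

FIRST(A) = ["b", "c", "d"]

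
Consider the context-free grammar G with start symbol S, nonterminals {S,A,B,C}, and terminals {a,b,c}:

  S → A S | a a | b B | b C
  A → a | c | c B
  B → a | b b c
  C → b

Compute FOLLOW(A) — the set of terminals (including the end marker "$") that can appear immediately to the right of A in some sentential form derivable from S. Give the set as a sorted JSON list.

Compute FIRST by fixpoint:
round 1:
  A via A→a: +{a}
  A via A→c: +{c}
  B via B→a: +{a}
  B via B→b b c: +{b}
  C via C→b: +{b}
  S via S→A S: +{a,c}
  S via S→b B: +{b}
  S: {a,b,c}  A: {a,c}  B: {a,b}  C: {b}
round 2: done
  S: {a,b,c}  A: {a,c}  B: {a,b}  C: {b}

FOLLOW sets:
initialize: $ ∈ FOLLOW(S)
iter 1:
  S→A S: FOLLOW(A) ⊇ FIRST(S) = {a,b,c}; new: +{a,b,c}
  S→b B: FOLLOW(B) ⊇ FOLLOW(S) ⊇ {$}; new: +{$}
  S→b C: FOLLOW(C) ⊇ FOLLOW(S) ⊇ {$}; new: +{$}
  FOLLOW[S]={$}  FOLLOW[A]={a,b,c}  FOLLOW[B]={$}  FOLLOW[C]={$}
iter 2:
  A→c B: FOLLOW(B) ⊇ FOLLOW(A) ⊇ {a,b,c}; new: +{a,b,c}
  FOLLOW[S]={$}  FOLLOW[A]={a,b,c}  FOLLOW[B]={$,a,b,c}  FOLLOW[C]={$}
iter 3: (stable)
  FOLLOW[S]={$}  FOLLOW[A]={a,b,c}  FOLLOW[B]={$,a,b,c}  FOLLOW[C]={$}

FOLLOW(A) = ["a", "b", "c"]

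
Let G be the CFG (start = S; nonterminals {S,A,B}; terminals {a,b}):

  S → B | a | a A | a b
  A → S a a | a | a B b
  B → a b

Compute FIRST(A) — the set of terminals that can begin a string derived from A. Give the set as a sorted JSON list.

FIRST sets, iterate to fixpoint:
[1]
  A via A→a: +{a}
  B via B→a b: +{a}
  S via S→B: +{a}
  FIRST[S]={a}  FIRST[A]={a}  FIRST[B]={a}
[2] done
  FIRST[S]={a}  FIRST[A]={a}  FIRST[B]={a}

FIRST(A) = ["a"]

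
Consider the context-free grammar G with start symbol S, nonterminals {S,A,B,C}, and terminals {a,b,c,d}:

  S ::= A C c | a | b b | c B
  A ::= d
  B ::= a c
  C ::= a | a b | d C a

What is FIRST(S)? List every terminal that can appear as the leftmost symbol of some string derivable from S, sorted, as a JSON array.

Compute FIRST by fixpoint:
pass 1:
  A via A→d: +{d}
  B via B→a c: +{a}
  C via C→a: +{a}
  C via C→d C a: +{d}
  S via S→A C c: +{d}
  S via S→a: +{a}
  S via S→b b: +{b}
  S via S→c B: +{c}
  FIRST(S)={a,b,c,d}  FIRST(A)={d}  FIRST(B)={a}  FIRST(C)={a,d}
pass 2: (stable)
  FIRST(S)={a,b,c,d}  FIRST(A)={d}  FIRST(B)={a}  FIRST(C)={a,d}

FIRST(S) = ["a", "b", "c", "d"]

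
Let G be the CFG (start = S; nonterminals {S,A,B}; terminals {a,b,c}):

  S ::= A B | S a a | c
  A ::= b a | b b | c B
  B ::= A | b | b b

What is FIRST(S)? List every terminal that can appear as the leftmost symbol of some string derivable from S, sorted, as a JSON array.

Compute FIRST by fixpoint:
pass 1:
  A via A→b a: +{b}
  A via A→c B: +{c}
  B via B→A: +{b,c}
  S via S→A B: +{b,c}
  S: {b,c}  A: {b,c}  B: {b,c}
pass 2: — fixpoint
  S: {b,c}  A: {b,c}  B: {b,c}

FIRST(S) = ["b", "c"]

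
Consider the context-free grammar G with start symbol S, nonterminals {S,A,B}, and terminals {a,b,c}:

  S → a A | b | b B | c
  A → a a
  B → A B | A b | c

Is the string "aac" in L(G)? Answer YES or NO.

Convert to CNF:
  S -> T0 A | T1 B | b | c
  A -> T0 T0
  B -> A B | A T1 | c
  T0 -> a
  T1 -> b

CYK table (by increasing span):
  T[0,0] 'a' = {T0}  orig:{}
  T[1,1] 'a' = {T0}  orig:{}
  T[2,2] 'c' = {B,S}
  T[0,1] 'aa' = {A}
  T[1,2] 'ac' = ∅
  T[0,2] 'aac' = {B}

S ∉ T[0,2] ⇒ NO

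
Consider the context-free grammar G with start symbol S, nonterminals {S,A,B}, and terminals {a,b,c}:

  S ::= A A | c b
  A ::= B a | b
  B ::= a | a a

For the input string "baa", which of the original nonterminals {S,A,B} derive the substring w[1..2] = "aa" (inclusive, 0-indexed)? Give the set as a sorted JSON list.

CNF form of G:
  S -> A A | T1 T2
  A -> B T0 | b
  B -> T0 T0 | a
  T0 -> a
  T1 -> c
  T2 -> b

CYK table (by increasing span) — only the sub-triangle for w[1..2]:
  T[1,1] 'a' = {B,T0}  orig:{B}
  T[2,2] 'a' = {B,T0}  orig:{B}
  T[1,2] 'aa' = {A,B}

Original NTs in T[1,2] deriving "aa": ["A", "B"]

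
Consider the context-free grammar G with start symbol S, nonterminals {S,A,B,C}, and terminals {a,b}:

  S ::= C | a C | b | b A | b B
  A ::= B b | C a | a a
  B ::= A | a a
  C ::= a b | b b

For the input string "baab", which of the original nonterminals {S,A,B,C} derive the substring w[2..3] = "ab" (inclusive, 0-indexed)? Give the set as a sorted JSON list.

CNF form of G:
  S -> T0 A | T0 B | T0 T0 | T1 C | T1 T0 | b
  A -> B T0 | C T1 | T1 T1
  B -> B T0 | C T1 | T1 T1
  C -> T0 T0 | T1 T0
  T0 -> b
  T1 -> a

CYK fill, restricted to cells inside w[2..3]:
  T[2,2] 'a' = {T1}  orig:{}
  T[3,3] 'b' = {S,T0}  orig:{S}
  T[2,3] 'ab' = {C,S}

Original NTs in T[2,3] deriving "ab": ["C", "S"]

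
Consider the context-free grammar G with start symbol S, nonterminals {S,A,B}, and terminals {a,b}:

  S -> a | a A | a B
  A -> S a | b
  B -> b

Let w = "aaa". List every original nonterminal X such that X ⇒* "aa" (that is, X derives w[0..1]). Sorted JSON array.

CNF form of G:
  S -> T0 A | T0 B | a
  A -> S T0 | b
  B -> b
  T0 -> a

Fill CYK table bottom-up, restricted to cells inside w[0..1]:
  T[0,0] 'a' = {S,T0}  orig:{S}
  T[1,1] 'a' = {S,T0}  orig:{S}
  T[0,1] 'aa' = {A}

Original NTs in T[0,1] deriving "aa": ["A"]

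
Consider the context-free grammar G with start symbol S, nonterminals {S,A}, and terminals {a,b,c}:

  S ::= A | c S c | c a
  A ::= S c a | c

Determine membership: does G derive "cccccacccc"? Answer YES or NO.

CNF form of G:
  S -> S X3 | T0 T1 | T0 X4 | c
  A -> S X2 | c
  T0 -> c
  T1 -> a
  X2 -> T0 T1
  X3 -> T0 T1
  X4 -> S T0

CYK fill:
  T[0,0] 'c' = {A,S,T0}  orig:{A,S}
  T[1,1] 'c' = {A,S,T0}  orig:{A,S}
  T[2,2] 'c' = {A,S,T0}  orig:{A,S}
  T[3,3] 'c' = {A,S,T0}  orig:{A,S}
  T[4,4] 'c' = {A,S,T0}  orig:{A,S}
  T[5,5] 'a' = {T1}  orig:{}
  T[6,6] 'c' = {A,S,T0}  orig:{A,S}
  T[7,7] 'c' = {A,S,T0}  orig:{A,S}
  T[8,8] 'c' = {A,S,T0}  orig:{A,S}
  T[9,9] 'c' = {A,S,T0}  orig:{A,S}
  T[0,1] 'cc' = {X4}  orig:{}
  T[1,2] 'cc' = {X4}  orig:{}
  T[2,3] 'cc' = {X4}  orig:{}
  T[3,4] 'cc' = {X4}  orig:{}
  T[4,5] 'ca' = {S,X2,X3}  orig:{S}
  T[5,6] 'ac' = ∅
  T[6,7] 'cc' = {X4}  orig:{}
  T[7,8] 'cc' = {X4}  orig:{}
  T[8,9] 'cc' = {X4}  orig:{}
  T[0,2] 'ccc' = {S}
  T[1,3] 'ccc' = {S}
  T[2,4] 'ccc' = {S}
  T[3,5] 'cca' = {A,S}
  T[4,6] 'cac' = {X4}  orig:{}
  T[5,7] 'acc' = ∅
  T[6,8] 'ccc' = {S}
  T[7,9] 'ccc' = {S}
  T[0,3] 'cccc' = {X4}  orig:{}
  T[1,4] 'cccc' = {X4}  orig:{}
  T[2,5] 'ccca' = ∅
  T[3,6] 'ccac' = {S,X4}  orig:{S}
  T[4,7] 'cacc' = ∅
  T[5,8] 'accc' = ∅
  T[6,9] 'cccc' = {X4}  orig:{}
  T[0,4] 'ccccc' = {S}
  T[1,5] 'cccca' = {A,S}
  T[2,6] 'cccac' = {S}
  T[3,7] 'ccacc' = {X4}  orig:{}
  T[4,8] 'caccc' = ∅
  T[5,9] 'acccc' = ∅
  T[0,5] 'ccccca' = ∅
  T[1,6] 'ccccac' = {X4}  orig:{}
  T[2,7] 'cccacc' = {S,X4}  orig:{S}
  T[3,8] 'ccaccc' = ∅
  T[4,9] 'cacccc' = ∅
  T[0,6] 'cccccac' = {S}
  T[1,7] 'ccccacc' = {S}
  T[2,8] 'cccaccc' = {X4}  orig:{}
  T[3,9] 'ccacccc' = ∅
  T[0,7] 'cccccacc' = {X4}  orig:{}
  T[1,8] 'ccccaccc' = {S,X4}  orig:{S}
  T[2,9] 'cccacccc' = ∅
  T[0,8] 'cccccaccc' = {S}
  T[1,9] 'ccccacccc' = {X4}  orig:{}
  T[0,9] 'cccccacccc' = {S,X4}  orig:{S}

S ∈ T[0,9] ⇒ YES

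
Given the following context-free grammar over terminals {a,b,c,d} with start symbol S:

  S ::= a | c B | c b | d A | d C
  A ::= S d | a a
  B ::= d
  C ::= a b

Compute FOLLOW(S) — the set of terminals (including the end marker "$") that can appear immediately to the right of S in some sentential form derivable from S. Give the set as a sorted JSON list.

FIRST sets, iterate to fixpoint:
pass 1:
  A via A→a a: +{a}
  B via B→d: +{d}
  C via C→a b: +{a}
  S via S→a: +{a}
  S via S→c B: +{c}
  S via S→d A: +{d}
  S: {a,c,d}  A: {a}  B: {d}  C: {a}
pass 2:
  A via A→S d: +{c,d}
  S: {a,c,d}  A: {a,c,d}  B: {d}  C: {a}
pass 3: — fixpoint
  S: {a,c,d}  A: {a,c,d}  B: {d}  C: {a}

Compute FOLLOW by fixpoint:
initialize: $ ∈ FOLLOW(S)
pass 1:
  A→S d: FOLLOW(S) ⊇ FIRST(d) = {d}; new: +{d}
  S→c B: FOLLOW(B) ⊇ FOLLOW(S) ⊇ {$,d}; new: +{$,d}
  S→d A: FOLLOW(A) ⊇ FOLLOW(S) ⊇ {$,d}; new: +{$,d}
  S→d C: FOLLOW(C) ⊇ FOLLOW(S) ⊇ {$,d}; new: +{$,d}
  S: {$,d}  A: {$,d}  B: {$,d}  C: {$,d}
pass 2: done
  S: {$,d}  A: {$,d}  B: {$,d}  C: {$,d}

FOLLOW(S) = ["$", "d"]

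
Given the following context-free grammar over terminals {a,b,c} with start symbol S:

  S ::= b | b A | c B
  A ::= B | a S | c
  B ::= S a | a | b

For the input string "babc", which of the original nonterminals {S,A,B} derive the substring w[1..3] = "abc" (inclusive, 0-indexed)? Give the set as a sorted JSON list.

CNF form of G:
  S -> T1 A | T2 B | b
  A -> S T0 | T0 S | a | b | c
  B -> S T0 | a | b
  T0 -> a
  T1 -> b
  T2 -> c

Fill CYK table bottom-up (cells [i..j] with 1 ≤ i ≤ j ≤ 3 only):
  T[1,1] 'a' = {A,B,T0}  orig:{A,B}
  T[2,2] 'b' = {A,B,S,T1}  orig:{A,B,S}
  T[3,3] 'c' = {A,T2}  orig:{A}
  T[1,2] 'ab' = {A}
  T[2,3] 'bc' = {S}
  T[1,3] 'abc' = {A}

Original NTs in T[1,3] deriving "abc": ["A"]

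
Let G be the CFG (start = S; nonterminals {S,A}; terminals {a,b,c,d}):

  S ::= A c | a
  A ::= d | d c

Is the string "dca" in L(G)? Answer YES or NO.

Convert to CNF:
  S -> A T1 | a
  A -> T0 T1 | d
  T0 -> d
  T1 -> c

CYK table (by increasing span):
  cell(0,0) d: {A,T0}  orig:{A}
  cell(1,1) c: {T1}  orig:{}
  cell(2,2) a: {S}
  cell(0,1) dc: {A,S}
  cell(1,2) ca: ∅
  cell(0,2) dca: ∅

S ∉ T[0,2] ⇒ NO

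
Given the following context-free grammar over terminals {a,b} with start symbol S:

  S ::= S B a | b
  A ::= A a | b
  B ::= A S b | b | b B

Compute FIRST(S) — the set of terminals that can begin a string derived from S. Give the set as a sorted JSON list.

FIRST sets, iterate to fixpoint:
pass 1:
  A via A→b: +{b}
  B via B→A S b: +{b}
  S via S→b: +{b}
  FIRST(S)={b}  FIRST(A)={b}  FIRST(B)={b}
pass 2: (no change)
  FIRST(S)={b}  FIRST(A)={b}  FIRST(B)={b}

FIRST(S) = ["b"]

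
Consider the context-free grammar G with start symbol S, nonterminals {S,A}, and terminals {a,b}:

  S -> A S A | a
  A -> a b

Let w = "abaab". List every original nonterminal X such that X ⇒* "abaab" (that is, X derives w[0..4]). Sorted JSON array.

CNF form of G:
  S -> A X2 | a
  A -> T0 T1
  T0 -> a
  T1 -> b
  X2 -> S A

CYK table (by increasing span) (cells [i..j] with 0 ≤ i ≤ j ≤ 4 only):
  cell(0,0) a: {S,T0}  orig:{S}
  cell(1,1) b: {T1}  orig:{}
  cell(2,2) a: {S,T0}  orig:{S}
  cell(3,3) a: {S,T0}  orig:{S}
  cell(4,4) b: {T1}  orig:{}
  cell(0,1) ab: {A}
  cell(1,2) ba: ∅
  cell(2,3) aa: ∅
  cell(3,4) ab: {A}
  cell(0,2) aba: ∅
  cell(1,3) baa: ∅
  cell(2,4) aab: {X2}  orig:{}
  cell(0,3) abaa: ∅
  cell(1,4) baab: ∅
  cell(0,4) abaab: {S}

Original NTs in T[0,4] deriving "abaab": ["S"]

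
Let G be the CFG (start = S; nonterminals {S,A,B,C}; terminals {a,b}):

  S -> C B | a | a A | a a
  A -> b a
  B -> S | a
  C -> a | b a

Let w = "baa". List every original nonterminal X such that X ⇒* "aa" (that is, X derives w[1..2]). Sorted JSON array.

Convert to CNF:
  S -> C B | T1 A | T1 T1 | a
  A -> T0 T1
  B -> C B | T1 A | T1 T1 | a
  C -> T0 T1 | a
  T0 -> b
  T1 -> a

CYK fill — only the sub-triangle for w[1..2]:
  [1..1]={B,C,S,T1}  "a"  orig:{B,C,S}
  [2..2]={B,C,S,T1}  "a"  orig:{B,C,S}
  [1..2]={B,S}  "aa"

Original NTs in T[1,2] deriving "aa": ["B", "S"]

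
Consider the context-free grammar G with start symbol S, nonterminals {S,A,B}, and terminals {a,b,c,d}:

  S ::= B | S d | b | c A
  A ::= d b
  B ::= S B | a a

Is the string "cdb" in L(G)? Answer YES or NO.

CNF form of G:
  S -> S B | S T0 | T2 T2 | T3 A | b
  A -> T0 T1
  B -> S B | T2 T2
  T0 -> d
  T1 -> b
  T2 -> a
  T3 -> c

CYK table (by increasing span):
  cell(0,0) c: {T3}  orig:{}
  cell(1,1) d: {T0}  orig:{}
  cell(2,2) b: {S,T1}  orig:{S}
  cell(0,1) cd: ∅
  cell(1,2) db: {A}
  cell(0,2) cdb: {S}

S ∈ T[0,2] ⇒ YES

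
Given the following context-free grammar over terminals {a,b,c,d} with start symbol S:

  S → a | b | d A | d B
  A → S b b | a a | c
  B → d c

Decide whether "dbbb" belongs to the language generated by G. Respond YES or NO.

CNF form of G:
  S -> T2 A | T2 B | a | b
  A -> S X4 | T1 T1 | c
  B -> T2 T3
  T0 -> b
  T1 -> a
  T2 -> d
  T3 -> c
  X4 -> T0 T0

CYK table (by increasing span):
  T[0,0] 'd' = {T2}  orig:{}
  T[1,1] 'b' = {S,T0}  orig:{S}
  T[2,2] 'b' = {S,T0}  orig:{S}
  T[3,3] 'b' = {S,T0}  orig:{S}
  T[0,1] 'db' = ∅
  T[1,2] 'bb' = {X4}  orig:{}
  T[2,3] 'bb' = {X4}  orig:{}
  T[0,2] 'dbb' = ∅
  T[1,3] 'bbb' = {A}
  T[0,3] 'dbbb' = {S}

S ∈ T[0,3] ⇒ YES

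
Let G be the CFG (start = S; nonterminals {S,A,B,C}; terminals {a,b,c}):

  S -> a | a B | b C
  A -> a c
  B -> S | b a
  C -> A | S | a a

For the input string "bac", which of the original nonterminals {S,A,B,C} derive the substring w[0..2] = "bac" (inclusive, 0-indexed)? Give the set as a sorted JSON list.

Convert to CNF:
  S -> T0 B | T2 C | a
  A -> T0 T1
  B -> T0 B | T2 C | T2 T0 | a
  C -> T0 B | T0 T0 | T0 T1 | T2 C | a
  T0 -> a
  T1 -> c
  T2 -> b

Fill CYK table bottom-up — only the sub-triangle for w[0..2]:
  T[0,0] 'b' = {T2}  orig:{}
  T[1,1] 'a' = {B,C,S,T0}  orig:{B,C,S}
  T[2,2] 'c' = {T1}  orig:{}
  T[0,1] 'ba' = {B,C,S}
  T[1,2] 'ac' = {A,C}
  T[0,2] 'bac' = {B,C,S}

Original NTs in T[0,2] deriving "bac": ["B", "C", "S"]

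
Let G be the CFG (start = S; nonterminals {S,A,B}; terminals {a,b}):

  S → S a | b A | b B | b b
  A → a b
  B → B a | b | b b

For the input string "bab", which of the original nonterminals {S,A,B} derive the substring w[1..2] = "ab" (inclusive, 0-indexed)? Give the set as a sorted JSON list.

Convert to CNF:
  S -> S T0 | T1 A | T1 B | T1 T1
  A -> T0 T1
  B -> B T0 | T1 T1 | b
  T0 -> a
  T1 -> b

CYK table (by increasing span) (cells [i..j] with 1 ≤ i ≤ j ≤ 2 only):
  T[1,1] 'a' = {T0}  orig:{}
  T[2,2] 'b' = {B,T1}  orig:{B}
  T[1,2] 'ab' = {A}

Original NTs in T[1,2] deriving "ab": ["A"]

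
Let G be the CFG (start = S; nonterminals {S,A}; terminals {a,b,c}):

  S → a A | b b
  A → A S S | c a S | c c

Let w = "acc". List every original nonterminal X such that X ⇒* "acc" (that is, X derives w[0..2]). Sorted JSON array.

Convert to CNF:
  S -> T1 A | T2 T2
  A -> A X3 | T0 T0 | T0 X4
  T0 -> c
  T1 -> a
  T2 -> b
  X3 -> S S
  X4 -> T1 S

CYK fill, restricted to cells inside w[0..2]:
  cell(0,0) a: {T1}  orig:{}
  cell(1,1) c: {T0}  orig:{}
  cell(2,2) c: {T0}  orig:{}
  cell(0,1) ac: ∅
  cell(1,2) cc: {A}
  cell(0,2) acc: {S}

Original NTs in T[0,2] deriving "acc": ["S"]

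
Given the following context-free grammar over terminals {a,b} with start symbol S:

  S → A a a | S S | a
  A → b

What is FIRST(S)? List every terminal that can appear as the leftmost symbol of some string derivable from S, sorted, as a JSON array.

FIRST sets, iterate to fixpoint:
iter 1:
  A via A→b: +{b}
  S via S→A a a: +{b}
  S via S→a: +{a}
  S: {a,b}  A: {b}
iter 2: (stable)
  S: {a,b}  A: {b}

FIRST(S) = ["a", "b"]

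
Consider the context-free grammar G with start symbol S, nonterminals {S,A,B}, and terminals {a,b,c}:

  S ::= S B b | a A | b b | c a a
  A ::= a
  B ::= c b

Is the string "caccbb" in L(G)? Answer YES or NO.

CNF form of G:
  S -> S X3 | T0 X4 | T1 T1 | T2 A
  A -> a
  B -> T0 T1
  T0 -> c
  T1 -> b
  T2 -> a
  X3 -> B T1
  X4 -> T2 T2

Fill CYK table bottom-up:
  cell(0,0) c: {T0}  orig:{}
  cell(1,1) a: {A,T2}  orig:{A}
  cell(2,2) c: {T0}  orig:{}
  cell(3,3) c: {T0}  orig:{}
  cell(4,4) b: {T1}  orig:{}
  cell(5,5) b: {T1}  orig:{}
  cell(0,1) ca: ∅
  cell(1,2) ac: ∅
  cell(2,3) cc: ∅
  cell(3,4) cb: {B}
  cell(4,5) bb: {S}
  cell(0,2) cac: ∅
  cell(1,3) acc: ∅
  cell(2,4) ccb: ∅
  cell(3,5) cbb: {X3}  orig:{}
  cell(0,3) cacc: ∅
  cell(1,4) accb: ∅
  cell(2,5) ccbb: ∅
  cell(0,4) caccb: ∅
  cell(1,5) accbb: ∅
  cell(0,5) caccbb: ∅

S ∉ T[0,5] ⇒ NO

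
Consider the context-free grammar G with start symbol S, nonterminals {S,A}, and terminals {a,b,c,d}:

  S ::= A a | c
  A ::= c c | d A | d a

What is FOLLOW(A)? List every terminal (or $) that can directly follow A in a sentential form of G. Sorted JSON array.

FIRST iteration:
[1]
  A via A→c c: +{c}
  A via A→d A: +{d}
  S via S→A a: +{c,d}
  FIRST[S]={c,d}  FIRST[A]={c,d}
[2] (no change)
  FIRST[S]={c,d}  FIRST[A]={c,d}

Compute FOLLOW by fixpoint:
FOLLOW(S) := {$}
[1]
  S→A a: FOLLOW(A) ⊇ FIRST(a) = {a}; new: +{a}
  S: {$}  A: {a}
[2] done
  S: {$}  A: {a}

FOLLOW(A) = ["a"]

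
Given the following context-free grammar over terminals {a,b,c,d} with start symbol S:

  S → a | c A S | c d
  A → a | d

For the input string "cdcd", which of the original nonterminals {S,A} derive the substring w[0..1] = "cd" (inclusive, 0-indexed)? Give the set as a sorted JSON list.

CNF form of G:
  S -> T0 T1 | T0 X2 | a
  A -> a | d
  T0 -> c
  T1 -> d
  X2 -> A S

Fill CYK table bottom-up — only the sub-triangle for w[0..1]:
  [0..0]={T0}  "c"  orig:{}
  [1..1]={A,T1}  "d"  orig:{A}
  [0..1]={S}  "cd"

Original NTs in T[0,1] deriving "cd": ["S"]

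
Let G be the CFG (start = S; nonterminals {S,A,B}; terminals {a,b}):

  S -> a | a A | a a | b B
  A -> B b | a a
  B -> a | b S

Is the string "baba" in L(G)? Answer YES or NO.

Convert to CNF:
  S -> T0 B | T1 A | T1 T1 | a
  A -> B T0 | T1 T1
  B -> T0 S | a
  T0 -> b
  T1 -> a

Fill CYK table bottom-up:
  T[0,0] 'b' = {T0}  orig:{}
  T[1,1] 'a' = {B,S,T1}  orig:{B,S}
  T[2,2] 'b' = {T0}  orig:{}
  T[3,3] 'a' = {B,S,T1}  orig:{B,S}
  T[0,1] 'ba' = {B,S}
  T[1,2] 'ab' = {A}
  T[2,3] 'ba' = {B,S}
  T[0,2] 'bab' = {A}
  T[1,3] 'aba' = ∅
  T[0,3] 'baba' = ∅

S ∉ T[0,3] ⇒ NO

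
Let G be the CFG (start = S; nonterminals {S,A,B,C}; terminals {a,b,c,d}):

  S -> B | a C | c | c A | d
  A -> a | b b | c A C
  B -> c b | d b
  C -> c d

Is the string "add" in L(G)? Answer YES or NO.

CNF form of G:
  S -> T1 A | T1 T0 | T2 T0 | T3 C | c | d
  A -> T0 T0 | T1 X4 | a
  B -> T1 T0 | T2 T0
  C -> T1 T2
  T0 -> b
  T1 -> c
  T2 -> d
  T3 -> a
  X4 -> A C

Fill CYK table bottom-up:
  T[0,0] 'a' = {A,T3}  orig:{A}
  T[1,1] 'd' = {S,T2}  orig:{S}
  T[2,2] 'd' = {S,T2}  orig:{S}
  T[0,1] 'ad' = ∅
  T[1,2] 'dd' = ∅
  T[0,2] 'add' = ∅

S ∉ T[0,2] ⇒ NO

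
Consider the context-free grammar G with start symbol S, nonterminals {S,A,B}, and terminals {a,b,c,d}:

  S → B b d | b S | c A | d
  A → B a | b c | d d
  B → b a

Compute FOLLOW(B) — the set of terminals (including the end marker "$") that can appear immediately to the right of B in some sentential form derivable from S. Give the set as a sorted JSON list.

FIRST iteration:
round 1:
  A via A→b c: +{b}
  A via A→d d: +{d}
  B via B→b a: +{b}
  S via S→B b d: +{b}
  S via S→c A: +{c}
  S via S→d: +{d}
  FIRST[S]={b,c,d}  FIRST[A]={b,d}  FIRST[B]={b}
round 2: — fixpoint
  FIRST[S]={b,c,d}  FIRST[A]={b,d}  FIRST[B]={b}

Compute FOLLOW by fixpoint:
seed FOLLOW(S) with $
[1]
  A→B a: FOLLOW(B) ⊇ FIRST(a) = {a}; new: +{a}
  S→B b d: FOLLOW(B) ⊇ FIRST(b) = {b}; new: +{b}
  S→c A: FOLLOW(A) ⊇ FOLLOW(S) ⊇ {$}; new: +{$}
  FOLLOW[S]={$}  FOLLOW[A]={$}  FOLLOW[B]={a,b}
[2] (stable)
  FOLLOW[S]={$}  FOLLOW[A]={$}  FOLLOW[B]={a,b}

FOLLOW(B) = ["a", "b"]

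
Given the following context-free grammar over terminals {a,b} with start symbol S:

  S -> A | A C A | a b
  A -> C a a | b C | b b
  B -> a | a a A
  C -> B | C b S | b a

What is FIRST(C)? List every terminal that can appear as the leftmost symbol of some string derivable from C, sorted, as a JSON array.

FIRST iteration:
pass 1:
  A via A→b C: +{b}
  B via B→a: +{a}
  C via C→B: +{a}
  C via C→b a: +{b}
  S via S→A: +{b}
  S via S→a b: +{a}
  FIRST[S]={a,b}  FIRST[A]={b}  FIRST[B]={a}  FIRST[C]={a,b}
pass 2:
  A via A→C a a: +{a}
  FIRST[S]={a,b}  FIRST[A]={a,b}  FIRST[B]={a}  FIRST[C]={a,b}
pass 3: (stable)
  FIRST[S]={a,b}  FIRST[A]={a,b}  FIRST[B]={a}  FIRST[C]={a,b}

FIRST(C) = ["a", "b"]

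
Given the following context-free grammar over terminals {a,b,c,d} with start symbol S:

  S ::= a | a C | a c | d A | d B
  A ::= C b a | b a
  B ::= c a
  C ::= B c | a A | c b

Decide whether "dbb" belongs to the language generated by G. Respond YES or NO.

CNF form of G:
  S -> T1 C | T1 T2 | T3 A | T3 B | a
  A -> C X4 | T0 T1
  B -> T2 T1
  C -> B T2 | T1 A | T2 T0
  T0 -> b
  T1 -> a
  T2 -> c
  T3 -> d
  X4 -> T0 T1

CYK fill:
  cell(0,0) d: {T3}  orig:{}
  cell(1,1) b: {T0}  orig:{}
  cell(2,2) b: {T0}  orig:{}
  cell(0,1) db: ∅
  cell(1,2) bb: ∅
  cell(0,2) dbb: ∅

S ∉ T[0,2] ⇒ NO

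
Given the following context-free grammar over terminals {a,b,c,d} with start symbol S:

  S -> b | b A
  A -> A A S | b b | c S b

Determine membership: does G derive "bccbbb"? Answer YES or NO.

CNF form of G:
  S -> T0 A | b
  A -> A X2 | T0 T0 | T1 X3
  T0 -> b
  T1 -> c
  X2 -> A S
  X3 -> S T0

CYK fill:
  T[0,0] 'b' = {S,T0}  orig:{S}
  T[1,1] 'c' = {T1}  orig:{}
  T[2,2] 'c' = {T1}  orig:{}
  T[3,3] 'b' = {S,T0}  orig:{S}
  T[4,4] 'b' = {S,T0}  orig:{S}
  T[5,5] 'b' = {S,T0}  orig:{S}
  T[0,1] 'bc' = ∅
  T[1,2] 'cc' = ∅
  T[2,3] 'cb' = ∅
  T[3,4] 'bb' = {A,X3}  orig:{A}
  T[4,5] 'bb' = {A,X3}  orig:{A}
  T[0,2] 'bcc' = ∅
  T[1,3] 'ccb' = ∅
  T[2,4] 'cbb' = {A}
  T[3,5] 'bbb' = {S,X2}  orig:{S}
  T[0,3] 'bccb' = ∅
  T[1,4] 'ccbb' = ∅
  T[2,5] 'cbbb' = {X2}  orig:{}
  T[0,4] 'bccbb' = ∅
  T[1,5] 'ccbbb' = ∅
  T[0,5] 'bccbbb' = ∅

S ∉ T[0,5] ⇒ NO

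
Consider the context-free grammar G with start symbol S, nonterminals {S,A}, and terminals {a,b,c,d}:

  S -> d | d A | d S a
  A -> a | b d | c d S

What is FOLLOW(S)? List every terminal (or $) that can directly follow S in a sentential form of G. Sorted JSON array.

FIRST sets, iterate to fixpoint:
[1]
  A via A→a: +{a}
  A via A→b d: +{b}
  A via A→c d S: +{c}
  S via S→d: +{d}
  FIRST[S]={d}  FIRST[A]={a,b,c}
[2] (stable)
  FIRST[S]={d}  FIRST[A]={a,b,c}

FOLLOW sets:
initialize: $ ∈ FOLLOW(S)
[1]
  S→d A: FOLLOW(A) ⊇ FOLLOW(S) ⊇ {$}; new: +{$}
  S→d S a: FOLLOW(S) ⊇ FIRST(a) = {a}; new: +{a}
  S: {$,a}  A: {$}
[2]
  S→d A: FOLLOW(A) ⊇ FOLLOW(S) ⊇ {$,a}; new: +{a}
  S: {$,a}  A: {$,a}
[3] done
  S: {$,a}  A: {$,a}

FOLLOW(S) = ["$", "a"]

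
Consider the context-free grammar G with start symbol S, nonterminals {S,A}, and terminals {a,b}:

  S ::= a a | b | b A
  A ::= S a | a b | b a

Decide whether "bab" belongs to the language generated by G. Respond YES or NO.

Convert to CNF:
  S -> T0 T0 | T1 A | b
  A -> S T0 | T0 T1 | T1 T0
  T0 -> a
  T1 -> b

CYK fill:
  T[0,0] 'b' = {S,T1}  orig:{S}
  T[1,1] 'a' = {T0}  orig:{}
  T[2,2] 'b' = {S,T1}  orig:{S}
  T[0,1] 'ba' = {A}
  T[1,2] 'ab' = {A}
  T[0,2] 'bab' = {S}

S ∈ T[0,2] ⇒ YES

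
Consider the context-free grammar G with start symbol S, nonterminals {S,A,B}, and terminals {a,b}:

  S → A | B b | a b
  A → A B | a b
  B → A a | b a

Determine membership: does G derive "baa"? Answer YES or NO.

Convert to CNF:
  S -> A B | B T1 | T0 T1
  A -> A B | T0 T1
  B -> A T0 | T1 T0
  T0 -> a
  T1 -> b

CYK table (by increasing span):
  [0..0]={T1}  "b"  orig:{}
  [1..1]={T0}  "a"  orig:{}
  [2..2]={T0}  "a"  orig:{}
  [0..1]={B}  "ba"
  [1..2]=∅  "aa"
  [0..2]=∅  "baa"

S ∉ T[0,2] ⇒ NO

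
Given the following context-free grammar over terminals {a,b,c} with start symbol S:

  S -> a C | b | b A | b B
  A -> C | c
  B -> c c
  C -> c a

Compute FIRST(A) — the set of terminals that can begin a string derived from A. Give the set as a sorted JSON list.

FIRST iteration:
iter 1:
  A via A→c: +{c}
  B via B→c c: +{c}
  C via C→c a: +{c}
  S via S→a C: +{a}
  S via S→b: +{b}
  S: {a,b}  A: {c}  B: {c}  C: {c}
iter 2: (no change)
  S: {a,b}  A: {c}  B: {c}  C: {c}

FIRST(A) = ["c"]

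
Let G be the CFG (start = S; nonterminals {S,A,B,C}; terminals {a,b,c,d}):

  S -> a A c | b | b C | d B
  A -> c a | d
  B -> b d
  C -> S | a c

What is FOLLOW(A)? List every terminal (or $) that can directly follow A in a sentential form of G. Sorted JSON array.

FIRST iteration:
round 1:
  A via A→c a: +{c}
  A via A→d: +{d}
  B via B→b d: +{b}
  C via C→a c: +{a}
  S via S→a A c: +{a}
  S via S→b: +{b}
  S via S→d B: +{d}
  S: {a,b,d}  A: {c,d}  B: {b}  C: {a}
round 2:
  C via C→S: +{b,d}
  S: {a,b,d}  A: {c,d}  B: {b}  C: {a,b,d}
round 3: — fixpoint
  S: {a,b,d}  A: {c,d}  B: {b}  C: {a,b,d}

Compute FOLLOW by fixpoint:
FOLLOW(S) := {$}
pass 1:
  S→a A c: FOLLOW(A) ⊇ FIRST(c) = {c}; new: +{c}
  S→b C: FOLLOW(C) ⊇ FOLLOW(S) ⊇ {$}; new: +{$}
  S→d B: FOLLOW(B) ⊇ FOLLOW(S) ⊇ {$}; new: +{$}
  FOLLOW[S]={$}  FOLLOW[A]={c}  FOLLOW[B]={$}  FOLLOW[C]={$}
pass 2: (stable)
  FOLLOW[S]={$}  FOLLOW[A]={c}  FOLLOW[B]={$}  FOLLOW[C]={$}

FOLLOW(A) = ["c"]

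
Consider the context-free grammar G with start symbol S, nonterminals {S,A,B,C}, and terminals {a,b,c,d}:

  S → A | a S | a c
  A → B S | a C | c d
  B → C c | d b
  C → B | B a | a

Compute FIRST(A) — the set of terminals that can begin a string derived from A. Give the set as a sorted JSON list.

FIRST iteration:
iter 1:
  A via A→a C: +{a}
  A via A→c d: +{c}
  B via B→d b: +{d}
  C via C→B: +{d}
  C via C→a: +{a}
  S via S→A: +{a,c}
  S: {a,c}  A: {a,c}  B: {d}  C: {a,d}
iter 2:
  A via A→B S: +{d}
  B via B→C c: +{a}
  S via S→A: +{d}
  S: {a,c,d}  A: {a,c,d}  B: {a,d}  C: {a,d}
iter 3: (no change)
  S: {a,c,d}  A: {a,c,d}  B: {a,d}  C: {a,d}

FIRST(A) = ["a", "c", "d"]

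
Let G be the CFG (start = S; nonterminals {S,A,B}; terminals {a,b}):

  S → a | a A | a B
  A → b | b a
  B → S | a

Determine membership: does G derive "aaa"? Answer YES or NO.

CNF form of G:
  S -> T1 A | T1 B | a
  A -> T0 T1 | b
  B -> T1 A | T1 B | a
  T0 -> b
  T1 -> a

CYK fill:
  [0..0]={B,S,T1}  "a"  orig:{B,S}
  [1..1]={B,S,T1}  "a"  orig:{B,S}
  [2..2]={B,S,T1}  "a"  orig:{B,S}
  [0..1]={B,S}  "aa"
  [1..2]={B,S}  "aa"
  [0..2]={B,S}  "aaa"

S ∈ T[0,2] ⇒ YES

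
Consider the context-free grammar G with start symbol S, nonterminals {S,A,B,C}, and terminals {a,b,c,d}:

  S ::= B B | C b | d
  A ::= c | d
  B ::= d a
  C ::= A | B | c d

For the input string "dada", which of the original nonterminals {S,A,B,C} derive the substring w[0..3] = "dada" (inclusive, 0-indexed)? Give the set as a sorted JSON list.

Convert to CNF:
  S -> B B | C T3 | d
  A -> c | d
  B -> T0 T1
  C -> T0 T1 | T2 T0 | c | d
  T0 -> d
  T1 -> a
  T2 -> c
  T3 -> b

CYK table (by increasing span) — only the sub-triangle for w[0..3]:
  cell(0,0) d: {A,C,S,T0}  orig:{A,C,S}
  cell(1,1) a: {T1}  orig:{}
  cell(2,2) d: {A,C,S,T0}  orig:{A,C,S}
  cell(3,3) a: {T1}  orig:{}
  cell(0,1) da: {B,C}
  cell(1,2) ad: ∅
  cell(2,3) da: {B,C}
  cell(0,2) dad: ∅
  cell(1,3) ada: ∅
  cell(0,3) dada: {S}

Original NTs in T[0,3] deriving "dada": ["S"]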